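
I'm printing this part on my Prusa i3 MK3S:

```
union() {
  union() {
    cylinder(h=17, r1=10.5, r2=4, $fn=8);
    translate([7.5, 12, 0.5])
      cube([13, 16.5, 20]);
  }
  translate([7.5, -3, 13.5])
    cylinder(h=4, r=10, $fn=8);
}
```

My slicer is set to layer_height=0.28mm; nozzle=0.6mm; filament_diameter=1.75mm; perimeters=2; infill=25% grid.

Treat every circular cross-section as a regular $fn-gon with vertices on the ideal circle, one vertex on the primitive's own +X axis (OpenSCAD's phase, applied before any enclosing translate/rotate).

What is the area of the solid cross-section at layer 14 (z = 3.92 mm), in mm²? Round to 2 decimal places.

443.66 mm²

At z = 3.92 mm: the cone: at t=0.231 of its height the radius interpolates to r₁+(r₂−r₁)t = 9.001, giving a regular 8-gon of that circumradius (area = (8/2)·9.001²·sin(360°/8) = 229.16 mm²); the cube at (7.5, 12) is present — its section is the full 13×16.5 rectangle (area 214.50 mm²); Merging all regions: the 2 present regions are separate (no shared area or edge), so areas and boundary lengths simply add and each stays a separate island — area = 443.66 mm²; the cylinder at (7.5, -3) does not reach this height (z outside [13.5, 17.5]); Combining (union): only the result so far is present, so the union is just that shape — area = 443.66 mm². Overall, the cross-section has 2 separate islands. Net area = 443.66 mm².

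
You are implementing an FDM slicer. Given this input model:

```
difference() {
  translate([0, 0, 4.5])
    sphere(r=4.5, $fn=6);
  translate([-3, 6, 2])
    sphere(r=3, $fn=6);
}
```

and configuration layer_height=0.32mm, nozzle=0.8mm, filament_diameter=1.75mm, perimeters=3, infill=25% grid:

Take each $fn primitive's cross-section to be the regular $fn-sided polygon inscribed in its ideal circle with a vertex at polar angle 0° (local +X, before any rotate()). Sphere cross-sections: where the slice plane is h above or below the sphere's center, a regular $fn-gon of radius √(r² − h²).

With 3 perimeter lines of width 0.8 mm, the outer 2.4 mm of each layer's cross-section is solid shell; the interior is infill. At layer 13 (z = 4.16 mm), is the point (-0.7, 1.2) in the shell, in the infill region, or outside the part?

At z = 4.16 mm: the r=4.5 sphere contributes a regular 6-gon of circumradius √(4.5²−0.34²) = 4.487; the sphere at (-3, 6): section is a regular 6-gon, circumradius = √(r²−h²) = √(3²−2.16²) = 2.082; Taking the first minus the rest: starting from the r=4.5 sphere, the r=3 sphere at (-3, 6) misses the remaining region (no effect) — 1 connected region. Overall, the cross-section is a single solid region. The nearest boundary edge runs (-4.49, 0.00)→(-2.24, 3.89); distance from the point to it = 2.68 mm. The point is inside the cross-section and 2.68 mm from the nearest boundary — more than the 2.4 mm shell width (3 × 0.8), so it's in the infill interior.

infill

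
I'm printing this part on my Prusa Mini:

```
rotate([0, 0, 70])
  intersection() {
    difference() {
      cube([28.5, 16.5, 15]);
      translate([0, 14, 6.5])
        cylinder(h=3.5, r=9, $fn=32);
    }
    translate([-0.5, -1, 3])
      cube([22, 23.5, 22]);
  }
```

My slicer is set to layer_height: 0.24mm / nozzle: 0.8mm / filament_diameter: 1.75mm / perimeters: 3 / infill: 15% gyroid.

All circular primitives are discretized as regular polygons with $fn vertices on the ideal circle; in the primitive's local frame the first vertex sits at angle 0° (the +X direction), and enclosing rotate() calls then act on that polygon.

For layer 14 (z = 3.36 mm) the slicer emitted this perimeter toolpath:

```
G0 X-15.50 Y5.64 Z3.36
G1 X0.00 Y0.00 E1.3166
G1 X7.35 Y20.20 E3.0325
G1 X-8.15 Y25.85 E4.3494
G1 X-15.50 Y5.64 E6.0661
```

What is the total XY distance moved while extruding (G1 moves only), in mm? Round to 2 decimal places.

Sum the Euclidean lengths of each G1 segment: total = 75.99 mm.

75.99 mm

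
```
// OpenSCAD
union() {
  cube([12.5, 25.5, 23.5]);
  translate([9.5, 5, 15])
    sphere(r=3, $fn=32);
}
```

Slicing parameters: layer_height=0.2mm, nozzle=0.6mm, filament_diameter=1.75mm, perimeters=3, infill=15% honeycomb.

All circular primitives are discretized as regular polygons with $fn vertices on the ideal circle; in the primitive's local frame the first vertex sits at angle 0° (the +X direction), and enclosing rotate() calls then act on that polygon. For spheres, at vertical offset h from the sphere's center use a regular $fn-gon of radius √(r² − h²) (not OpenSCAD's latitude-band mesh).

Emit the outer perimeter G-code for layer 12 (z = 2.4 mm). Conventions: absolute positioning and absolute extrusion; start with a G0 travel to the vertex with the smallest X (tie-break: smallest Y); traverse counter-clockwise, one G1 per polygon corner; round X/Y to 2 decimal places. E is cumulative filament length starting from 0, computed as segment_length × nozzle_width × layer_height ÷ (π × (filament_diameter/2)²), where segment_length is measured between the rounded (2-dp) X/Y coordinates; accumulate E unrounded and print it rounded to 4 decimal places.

At z = 2.4 mm: the cube is present — its section is the full 12.5×25.5 rectangle; the sphere at (9.5, 5) is not intersected at this z (|z−center|=12.600 > r=3); Combining (union): only the 12.5×25.5 cube is present, so the union is just that shape — 1 connected region. The outline is a single polygon with 4 vertices. Extrusion per mm of travel: 0.6 × 0.2 / (π × 0.875²) = 0.049890. Accumulating E over each segment gives final E = 3.7917.

G0 X0.00 Y0.00 Z2.40
G1 X12.50 Y0.00 E0.6236
G1 X12.50 Y25.50 E1.8958
G1 X0.00 Y25.50 E2.5195
G1 X0.00 Y0.00 E3.7917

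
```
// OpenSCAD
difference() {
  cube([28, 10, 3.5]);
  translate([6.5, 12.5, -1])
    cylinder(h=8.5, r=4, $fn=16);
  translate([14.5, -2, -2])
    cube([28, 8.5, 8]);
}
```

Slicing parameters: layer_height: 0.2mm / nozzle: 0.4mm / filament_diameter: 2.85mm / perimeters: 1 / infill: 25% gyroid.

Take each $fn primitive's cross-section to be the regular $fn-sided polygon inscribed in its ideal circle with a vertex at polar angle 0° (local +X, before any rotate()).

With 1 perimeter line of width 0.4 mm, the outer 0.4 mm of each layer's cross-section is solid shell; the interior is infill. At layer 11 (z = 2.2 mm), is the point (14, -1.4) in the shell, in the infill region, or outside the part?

At z = 2.2 mm: the cube (footprint 28×10) is included at this height; the r=4 cylinder at (6.5, 12.5) contributes a regular 16-gon of circumradius 4; the 28×8.5 cube at (14.5, -2) contributes its full rectangle; After the difference (first − rest): starting from the 28×10 cube, the r=4 cylinder at (6.5, 12.5) partially overlaps it — only the 6.18 mm² overlap (of its 48.98 mm²) is removed, clipping the outline; the 28×8.5 cube at (14.5, -2) partially overlaps it — only the 87.75 mm² overlap (of its 238.00 mm²) is removed, clipping the outline — 1 connected region. Overall, the cross-section is a single solid region. The nearest boundary edge runs (14.50, 0.00)→(0.00, 0.00); distance from the point to it = 1.40 mm. The point is not inside any of the regions above, so it lies outside the cross-section (1.40 mm from the nearest boundary).

outside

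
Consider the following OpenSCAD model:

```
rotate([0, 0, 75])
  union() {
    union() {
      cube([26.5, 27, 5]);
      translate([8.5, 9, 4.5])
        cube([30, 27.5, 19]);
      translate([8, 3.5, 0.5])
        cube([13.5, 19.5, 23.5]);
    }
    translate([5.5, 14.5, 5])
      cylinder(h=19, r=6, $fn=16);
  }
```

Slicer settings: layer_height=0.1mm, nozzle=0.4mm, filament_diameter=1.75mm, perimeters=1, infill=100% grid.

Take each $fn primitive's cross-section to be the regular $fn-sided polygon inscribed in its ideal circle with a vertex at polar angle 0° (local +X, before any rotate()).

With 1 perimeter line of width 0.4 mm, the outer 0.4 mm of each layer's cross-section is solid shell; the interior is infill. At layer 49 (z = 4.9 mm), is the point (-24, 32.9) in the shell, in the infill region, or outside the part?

At z = 4.9 mm: the cube (footprint 26.5×27) is included at this height; the cube at (8.5, 9) (footprint 30×27.5) is included at this height; the cube at (8, 3.5) is present — its section is the full 13.5×19.5 rectangle; Merging all regions: the regions partially overlap (shared area 587.25 mm²), so overlapping operands fuse into one piece — 1 connected region; the cylinder at (5.5, 14.5) does not reach this height (z outside [5, 24]); Merging all regions: only that combined region is present, so the union is just that shape — 1 connected region; (whole slice rotated 75° about Z — lengths, areas and connectivity unchanged). Overall, the cross-section is a single solid region. Undo the 75° rotation: the query point maps to (25.567, 31.697) in the un-rotated model frame. The nearest boundary edge runs (8.50, 36.50)→(38.50, 36.50); distance from the point to it = 4.80 mm. The point is inside the cross-section and 4.80 mm from the nearest boundary — more than the 0.4 mm shell width (1 × 0.4), so it's in the infill interior.

infill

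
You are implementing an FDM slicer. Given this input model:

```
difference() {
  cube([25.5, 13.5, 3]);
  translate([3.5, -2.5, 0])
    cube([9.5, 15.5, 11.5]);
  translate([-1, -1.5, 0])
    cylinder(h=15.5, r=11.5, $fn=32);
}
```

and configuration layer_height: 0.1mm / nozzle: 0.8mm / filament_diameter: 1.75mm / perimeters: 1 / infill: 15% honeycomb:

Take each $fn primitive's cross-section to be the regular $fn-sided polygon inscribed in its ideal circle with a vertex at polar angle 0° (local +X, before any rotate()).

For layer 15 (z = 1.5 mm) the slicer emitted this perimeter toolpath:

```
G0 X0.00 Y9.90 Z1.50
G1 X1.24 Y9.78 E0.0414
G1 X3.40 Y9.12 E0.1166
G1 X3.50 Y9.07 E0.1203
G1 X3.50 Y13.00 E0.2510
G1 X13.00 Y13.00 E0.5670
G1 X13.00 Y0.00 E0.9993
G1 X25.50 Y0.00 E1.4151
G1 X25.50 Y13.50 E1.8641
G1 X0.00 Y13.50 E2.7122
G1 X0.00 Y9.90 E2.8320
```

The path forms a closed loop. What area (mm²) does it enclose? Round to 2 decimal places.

187.23 mm²

Apply the shoelace formula to the sequence of (X, Y) vertices; enclosed area = 187.23 mm².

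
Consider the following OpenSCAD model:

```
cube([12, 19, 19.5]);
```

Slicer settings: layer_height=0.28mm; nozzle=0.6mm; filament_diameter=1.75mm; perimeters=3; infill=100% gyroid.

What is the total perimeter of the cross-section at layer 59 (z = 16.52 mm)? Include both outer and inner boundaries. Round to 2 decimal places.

62.00 mm

At z = 16.52 mm: the cube (footprint 12×19) is included at this height (perimeter 62.00 mm). Overall, the cross-section is a single solid region. Total boundary length (outer) = 62.00 mm.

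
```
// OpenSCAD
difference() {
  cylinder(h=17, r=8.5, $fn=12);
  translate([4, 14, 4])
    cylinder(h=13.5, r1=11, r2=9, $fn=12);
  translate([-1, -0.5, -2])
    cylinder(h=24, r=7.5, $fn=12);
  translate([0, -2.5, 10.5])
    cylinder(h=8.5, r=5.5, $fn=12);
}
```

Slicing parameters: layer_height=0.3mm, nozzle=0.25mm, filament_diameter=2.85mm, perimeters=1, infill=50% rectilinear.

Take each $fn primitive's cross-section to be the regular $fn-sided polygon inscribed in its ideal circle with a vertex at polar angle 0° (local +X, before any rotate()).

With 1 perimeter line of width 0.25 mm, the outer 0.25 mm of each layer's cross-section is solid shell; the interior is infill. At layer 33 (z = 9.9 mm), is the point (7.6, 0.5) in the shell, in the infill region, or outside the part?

infill

At z = 9.9 mm: the r=8.5 cylinder gives a regular 12-gon of circumradius 8.5 (constant along its height); the cone at (4, 14): at t=0.437 of its height the radius interpolates to r₁+(r₂−r₁)t = 10.126, giving a regular 12-gon of that circumradius; the r=7.5 cylinder at (-1, -0.5) gives a regular 12-gon of circumradius 7.5 (constant along its height); the cylinder at (0, -2.5) does not reach this height (z outside [10.5, 19]); Taking the first minus the rest: starting from the r=8.5 cylinder, the cone at (4, 14) partially overlaps it — only the 26.69 mm² overlap (of its 307.60 mm²) is removed, clipping the outline; the r=7.5 cylinder at (-1, -0.5) partially overlaps it — only the 157.88 mm² overlap (of its 168.75 mm²) is removed, clipping the outline — 2 connected regions. Overall, the cross-section has 2 separate islands. The nearest boundary edge runs (7.36, 4.25)→(8.50, 0.00); distance from the point to it = 0.74 mm. (Shell/infill is judged within the island containing the point — the largest one.) The point is inside the cross-section and 0.74 mm from the nearest boundary — more than the 0.25 mm shell width (1 × 0.25), so it's in the infill interior.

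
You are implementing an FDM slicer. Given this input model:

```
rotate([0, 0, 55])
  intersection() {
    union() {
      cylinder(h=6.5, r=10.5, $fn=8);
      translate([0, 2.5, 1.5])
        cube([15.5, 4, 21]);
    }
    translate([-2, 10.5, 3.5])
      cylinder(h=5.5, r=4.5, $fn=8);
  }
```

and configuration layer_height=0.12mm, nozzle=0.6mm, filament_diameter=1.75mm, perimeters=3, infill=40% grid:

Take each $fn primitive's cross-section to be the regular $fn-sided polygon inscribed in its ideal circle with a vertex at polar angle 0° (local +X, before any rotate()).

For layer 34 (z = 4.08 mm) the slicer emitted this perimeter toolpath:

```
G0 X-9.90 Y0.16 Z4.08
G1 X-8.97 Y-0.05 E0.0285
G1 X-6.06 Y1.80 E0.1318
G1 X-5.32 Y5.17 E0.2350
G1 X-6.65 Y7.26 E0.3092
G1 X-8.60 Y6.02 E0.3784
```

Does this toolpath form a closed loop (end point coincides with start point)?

no

Start point (G0): (-9.90, 0.16). End point (last G1): the path does not return to the start — open.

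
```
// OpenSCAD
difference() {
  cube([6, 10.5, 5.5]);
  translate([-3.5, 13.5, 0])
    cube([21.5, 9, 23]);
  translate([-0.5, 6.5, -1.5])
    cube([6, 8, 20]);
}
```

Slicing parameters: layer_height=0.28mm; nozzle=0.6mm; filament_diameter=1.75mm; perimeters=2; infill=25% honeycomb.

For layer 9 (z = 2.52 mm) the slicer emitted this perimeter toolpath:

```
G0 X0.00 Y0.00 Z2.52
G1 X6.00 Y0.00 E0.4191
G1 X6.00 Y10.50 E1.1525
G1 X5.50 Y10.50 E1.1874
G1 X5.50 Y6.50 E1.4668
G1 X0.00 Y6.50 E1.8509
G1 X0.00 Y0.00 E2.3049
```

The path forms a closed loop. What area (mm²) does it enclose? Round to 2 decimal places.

Apply the shoelace formula to the sequence of (X, Y) vertices; enclosed area = 41.00 mm².

41.00 mm²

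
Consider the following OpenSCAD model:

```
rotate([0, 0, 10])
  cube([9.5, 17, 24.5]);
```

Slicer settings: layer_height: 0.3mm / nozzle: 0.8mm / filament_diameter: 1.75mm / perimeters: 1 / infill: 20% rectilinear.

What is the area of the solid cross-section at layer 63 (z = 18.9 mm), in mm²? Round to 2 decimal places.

At z = 18.9 mm: the cube (footprint 9.5×17) is included at this height (area 161.50 mm²); (whole slice rotated 10° about Z — lengths, areas and connectivity unchanged). Overall, the cross-section is a single solid region. Net area = 161.50 mm².

161.50 mm²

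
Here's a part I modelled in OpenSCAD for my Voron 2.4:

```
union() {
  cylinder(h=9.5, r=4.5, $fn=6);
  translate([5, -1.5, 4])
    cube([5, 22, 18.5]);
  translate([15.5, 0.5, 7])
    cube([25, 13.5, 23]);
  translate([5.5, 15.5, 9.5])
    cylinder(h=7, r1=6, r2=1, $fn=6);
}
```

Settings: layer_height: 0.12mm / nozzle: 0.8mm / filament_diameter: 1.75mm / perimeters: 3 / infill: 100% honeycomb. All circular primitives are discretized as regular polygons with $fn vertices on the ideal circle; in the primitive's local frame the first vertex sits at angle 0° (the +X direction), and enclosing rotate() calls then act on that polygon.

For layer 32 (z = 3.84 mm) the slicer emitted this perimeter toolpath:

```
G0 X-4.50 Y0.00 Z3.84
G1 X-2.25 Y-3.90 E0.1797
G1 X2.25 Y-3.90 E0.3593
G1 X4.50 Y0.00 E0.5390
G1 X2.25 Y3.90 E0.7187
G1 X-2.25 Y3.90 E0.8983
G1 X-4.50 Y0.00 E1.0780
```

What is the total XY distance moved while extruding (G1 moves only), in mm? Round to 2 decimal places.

Sum the Euclidean lengths of each G1 segment: total = 27.01 mm.

27.01 mm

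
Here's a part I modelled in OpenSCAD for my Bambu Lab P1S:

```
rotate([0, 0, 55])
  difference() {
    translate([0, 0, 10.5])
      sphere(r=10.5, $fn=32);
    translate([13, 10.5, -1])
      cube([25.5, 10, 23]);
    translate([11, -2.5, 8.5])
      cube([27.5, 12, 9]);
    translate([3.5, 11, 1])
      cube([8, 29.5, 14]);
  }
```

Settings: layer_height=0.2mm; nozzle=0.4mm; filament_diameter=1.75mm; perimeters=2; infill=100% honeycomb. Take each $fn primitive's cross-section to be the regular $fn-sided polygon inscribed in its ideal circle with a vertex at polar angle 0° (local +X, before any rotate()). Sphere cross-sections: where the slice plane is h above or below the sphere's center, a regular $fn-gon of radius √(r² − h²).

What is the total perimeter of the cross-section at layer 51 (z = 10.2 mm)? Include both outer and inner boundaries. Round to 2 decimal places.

At z = 10.2 mm: the sphere: section is a regular 32-gon, circumradius = √(r²−h²) = √(10.5²−0.3²) = 10.496 (perimeter = 2·32·10.496·sin(180°/32) = 65.84 mm); the cube at (13, 10.5) is present — its section is the full 25.5×10 rectangle (perimeter 71.00 mm); the cube at (11, -2.5) (footprint 27.5×12) is included at this height (perimeter 79.00 mm); the cube at (3.5, 11) (footprint 8×29.5) is included at this height (perimeter 75.00 mm); After the difference (first − rest): starting from the r=10.5 sphere, the 25.5×10 cube at (13, 10.5) misses the remaining region (no effect); the 27.5×12 cube at (11, -2.5) misses the remaining region (no effect); the 8×29.5 cube at (3.5, 11) misses the remaining region (no effect) — boundary = 65.84 mm; (whole slice rotated 55° about Z — lengths, areas and connectivity unchanged). Overall, the cross-section is a single solid region. Total boundary length (outer) = 65.84 mm.

65.84 mm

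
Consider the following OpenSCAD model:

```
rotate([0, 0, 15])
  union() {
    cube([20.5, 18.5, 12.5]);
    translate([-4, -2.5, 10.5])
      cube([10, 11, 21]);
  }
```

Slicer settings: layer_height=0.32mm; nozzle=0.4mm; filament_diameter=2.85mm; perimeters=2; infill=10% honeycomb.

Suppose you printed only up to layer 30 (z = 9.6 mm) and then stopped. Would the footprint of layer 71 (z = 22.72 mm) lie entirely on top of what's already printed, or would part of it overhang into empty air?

part overhangs

Compare the two slices. At z = 9.6: the cube is present — its section is the full 20.5×18.5 rectangle (area 379.25 mm²); the cube at (-4, -2.5) is absent (z outside [10.5, 31.5]); Taking the union: only the 20.5×18.5 cube is present, so the union is just that shape — area = 379.25 mm²; (whole slice rotated 15° about Z — lengths, areas and connectivity unchanged). At z = 22.72: the cube does not reach this height (z outside [0, 12.5]); the 10×11 cube at (-4, -2.5) contributes its full rectangle (area 110.00 mm²); Combining (union): only the 10×11 cube at (-4, -2.5) is present, so the union is just that shape — area = 110.00 mm²; (rotated 15° about Z; rotation is an isometry so areas/perimeters/island counts are preserved). Checking containment: at z = 22.72 the cross-section extends beyond the z = 9.6 cross-section by about 59.00 mm².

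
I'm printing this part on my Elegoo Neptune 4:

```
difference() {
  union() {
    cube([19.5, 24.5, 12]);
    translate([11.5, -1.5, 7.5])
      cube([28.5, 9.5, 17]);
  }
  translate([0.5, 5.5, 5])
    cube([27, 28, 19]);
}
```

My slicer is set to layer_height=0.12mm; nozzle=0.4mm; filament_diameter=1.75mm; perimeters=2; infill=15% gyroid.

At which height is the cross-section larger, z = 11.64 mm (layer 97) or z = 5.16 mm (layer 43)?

Layer 97 (z = 11.64): the 19.5×24.5 cube contributes its full rectangle (area 477.75 mm²); the cube at (11.5, -1.5) (footprint 28.5×9.5) is included at this height (area 270.75 mm²); Taking the union: the regions partially overlap — summed areas 748.50 mm² minus the doubly-counted overlap 64.00 mm² gives 684.50 mm² — area = 684.50 mm²; the cube at (0.5, 5.5) (footprint 27×28) is included at this height (area 756.00 mm²); After the difference (first − rest): starting from the result so far (684.50 mm²), the 27×28 cube at (0.5, 5.5) partially overlaps it — only the 381.00 mm² overlap (of its 756.00 mm²) is removed, clipping the outline — area = 303.50 mm². So its area = 303.50 mm². Layer 43 (z = 5.16): the cube (footprint 19.5×24.5) is included at this height (area 477.75 mm²); the cube at (11.5, -1.5) is absent (z outside [7.5, 24.5]); Combining (union): only the 19.5×24.5 cube is present, so the union is just that shape — area = 477.75 mm²; the cube at (0.5, 5.5) (footprint 27×28) is included at this height (area 756.00 mm²); After the difference (first − rest): starting from that combined region (477.75 mm²), the 27×28 cube at (0.5, 5.5) partially overlaps it — only the 361.00 mm² overlap (of its 756.00 mm²) is removed, clipping the outline — area = 116.75 mm². So its area = 116.75 mm². Layer 97 is larger (303.50 vs 116.75 mm²).

layer 97 (z = 11.64 mm)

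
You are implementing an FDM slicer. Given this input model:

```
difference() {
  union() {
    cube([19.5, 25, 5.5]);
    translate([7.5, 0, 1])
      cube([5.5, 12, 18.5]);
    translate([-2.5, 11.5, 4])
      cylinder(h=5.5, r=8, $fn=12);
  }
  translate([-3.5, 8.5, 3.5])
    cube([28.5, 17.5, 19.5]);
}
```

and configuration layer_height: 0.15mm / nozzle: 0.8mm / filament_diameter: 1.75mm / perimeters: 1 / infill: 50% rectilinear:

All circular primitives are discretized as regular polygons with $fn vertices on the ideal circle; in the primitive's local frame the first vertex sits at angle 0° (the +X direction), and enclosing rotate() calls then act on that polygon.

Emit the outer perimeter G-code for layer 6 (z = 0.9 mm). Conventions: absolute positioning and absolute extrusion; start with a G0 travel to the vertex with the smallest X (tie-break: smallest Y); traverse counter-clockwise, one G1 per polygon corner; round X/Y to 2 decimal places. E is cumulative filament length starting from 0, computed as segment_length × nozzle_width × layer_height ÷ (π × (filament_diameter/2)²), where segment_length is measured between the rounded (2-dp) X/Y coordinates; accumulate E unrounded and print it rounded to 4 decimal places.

At z = 0.9 mm: the 19.5×25 cube contributes its full rectangle; the cube at (7.5, 0) is not intersected at this z (z outside [1, 19.5]); the cylinder at (-2.5, 11.5) does not reach this height (z outside [4, 9.5]); Combining (union): only the 19.5×25 cube is present, so the union is just that shape — 1 connected region; the cube at (-3.5, 8.5) is absent (z outside [3.5, 23]); Subtracting the remaining from the first: none of the subtracted shapes is present at this height, so the result so far is unchanged — 1 connected region. The outline is a single polygon with 4 vertices. Extrusion per mm of travel: 0.8 × 0.15 / (π × 0.875²) = 0.049890. Accumulating E over each segment gives final E = 4.4402.

G0 X0.00 Y0.00 Z0.90
G1 X19.50 Y0.00 E0.9729
G1 X19.50 Y25.00 E2.2201
G1 X0.00 Y25.00 E3.1930
G1 X0.00 Y0.00 E4.4402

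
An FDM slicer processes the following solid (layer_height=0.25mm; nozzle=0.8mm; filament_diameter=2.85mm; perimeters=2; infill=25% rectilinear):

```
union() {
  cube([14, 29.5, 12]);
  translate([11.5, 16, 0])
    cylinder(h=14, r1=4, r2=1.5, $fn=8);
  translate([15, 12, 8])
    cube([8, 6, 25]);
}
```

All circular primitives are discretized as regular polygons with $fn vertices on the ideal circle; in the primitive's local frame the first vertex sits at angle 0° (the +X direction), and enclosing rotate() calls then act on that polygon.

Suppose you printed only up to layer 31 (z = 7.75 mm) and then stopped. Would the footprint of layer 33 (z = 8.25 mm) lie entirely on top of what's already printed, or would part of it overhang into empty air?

part overhangs

Compare the two slices. At z = 7.75: the cube is present — its section is the full 14×29.5 rectangle (area 413.00 mm²); the cone at (11.5, 16) (r1=4→r2=1.5) has section circumradius 2.616 here — a regular 8-gon (area = (8/2)·2.616²·sin(360°/8) = 19.36 mm²); the cube at (15, 12) is not intersected at this z (z outside [8, 33]); Taking the union: the regions partially overlap — summed areas 432.36 mm² minus the doubly-counted overlap 19.32 mm² gives 413.03 mm² — area = 413.03 mm². At z = 8.25: the cube (footprint 14×29.5) is included at this height (area 413.00 mm²); the cone at (11.5, 16) contributes a regular 8-gon of circumradius 2.527 (interpolated between r1=4 and r2=1.5 at t=0.589) (area = (8/2)·2.527²·sin(360°/8) = 18.06 mm²); the cube at (15, 12) (footprint 8×6) is included at this height (area 48.00 mm²); Combining (union): the regions partially overlap — summed areas 479.06 mm² minus the doubly-counted overlap 18.06 mm² gives 461.00 mm² — area = 461.00 mm². Checking containment: at z = 8.25 the cross-section extends beyond the z = 7.75 cross-section by about 48.00 mm².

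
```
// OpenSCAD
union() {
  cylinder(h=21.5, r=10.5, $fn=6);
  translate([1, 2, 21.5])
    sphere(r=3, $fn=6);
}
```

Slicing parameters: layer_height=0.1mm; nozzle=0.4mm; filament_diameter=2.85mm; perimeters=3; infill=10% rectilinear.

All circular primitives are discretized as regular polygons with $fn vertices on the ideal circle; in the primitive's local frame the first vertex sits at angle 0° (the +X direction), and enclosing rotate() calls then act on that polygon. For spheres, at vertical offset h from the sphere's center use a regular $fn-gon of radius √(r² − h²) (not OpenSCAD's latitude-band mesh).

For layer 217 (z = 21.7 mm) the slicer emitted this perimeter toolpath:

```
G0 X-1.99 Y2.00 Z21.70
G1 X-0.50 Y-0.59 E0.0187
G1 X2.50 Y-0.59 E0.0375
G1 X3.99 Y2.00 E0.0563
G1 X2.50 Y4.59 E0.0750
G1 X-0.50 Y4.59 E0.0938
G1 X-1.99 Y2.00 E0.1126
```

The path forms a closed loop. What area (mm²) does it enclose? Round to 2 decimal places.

Apply the shoelace formula to the sequence of (X, Y) vertices; enclosed area = 23.26 mm².

23.26 mm²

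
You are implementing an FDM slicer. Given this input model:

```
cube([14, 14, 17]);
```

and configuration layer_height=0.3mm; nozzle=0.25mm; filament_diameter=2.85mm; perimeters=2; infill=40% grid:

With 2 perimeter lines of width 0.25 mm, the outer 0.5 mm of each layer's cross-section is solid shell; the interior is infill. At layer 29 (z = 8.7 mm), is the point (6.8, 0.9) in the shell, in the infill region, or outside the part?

At z = 8.7 mm: the cube (footprint 14×14) is included at this height. Overall, the cross-section is a single solid region. The nearest boundary edge runs (0.00, 0.00)→(14.00, 0.00); distance from the point to it = 0.90 mm. The point is inside the cross-section and 0.90 mm from the nearest boundary — more than the 0.5 mm shell width (2 × 0.25), so it's in the infill interior.

infill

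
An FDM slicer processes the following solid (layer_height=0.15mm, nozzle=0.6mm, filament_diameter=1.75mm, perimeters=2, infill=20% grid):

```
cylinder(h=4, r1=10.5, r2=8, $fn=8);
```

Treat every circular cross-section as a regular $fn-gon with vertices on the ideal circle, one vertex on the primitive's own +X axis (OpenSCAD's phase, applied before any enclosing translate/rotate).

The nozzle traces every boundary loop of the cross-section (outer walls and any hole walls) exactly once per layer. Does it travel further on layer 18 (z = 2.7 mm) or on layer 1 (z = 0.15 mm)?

Layer 18 (z = 2.7): the cone contributes a regular 8-gon of circumradius 8.812 (interpolated between r1=10.5 and r2=8 at t=0.675) (perimeter = 2·8·8.812·sin(180°/8) = 53.96 mm). So its perimeter = 53.96 mm. Layer 1 (z = 0.15): the cone: at t=0.037 of its height the radius interpolates to r₁+(r₂−r₁)t = 10.406, giving a regular 8-gon of that circumradius (perimeter = 2·8·10.406·sin(180°/8) = 63.72 mm). So its perimeter = 63.72 mm. Layer 1 is larger (63.72 vs 53.96 mm).

layer 1 (z = 0.15 mm)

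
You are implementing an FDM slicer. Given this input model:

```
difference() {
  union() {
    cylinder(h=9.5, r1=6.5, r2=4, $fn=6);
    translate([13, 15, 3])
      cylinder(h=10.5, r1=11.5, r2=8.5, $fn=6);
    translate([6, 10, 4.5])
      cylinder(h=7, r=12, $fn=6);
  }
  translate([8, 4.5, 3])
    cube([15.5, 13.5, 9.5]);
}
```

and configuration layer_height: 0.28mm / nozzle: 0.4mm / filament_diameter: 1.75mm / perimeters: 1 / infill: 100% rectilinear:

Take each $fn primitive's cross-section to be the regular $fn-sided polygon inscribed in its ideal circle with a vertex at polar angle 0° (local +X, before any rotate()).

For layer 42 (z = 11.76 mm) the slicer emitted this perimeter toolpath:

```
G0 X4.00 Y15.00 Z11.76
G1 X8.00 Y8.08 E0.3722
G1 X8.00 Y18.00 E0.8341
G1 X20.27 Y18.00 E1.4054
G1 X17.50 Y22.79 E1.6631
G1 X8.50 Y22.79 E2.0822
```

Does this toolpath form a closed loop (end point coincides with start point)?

no

Start point (G0): (4.00, 15.00). End point (last G1): the path does not return to the start — open.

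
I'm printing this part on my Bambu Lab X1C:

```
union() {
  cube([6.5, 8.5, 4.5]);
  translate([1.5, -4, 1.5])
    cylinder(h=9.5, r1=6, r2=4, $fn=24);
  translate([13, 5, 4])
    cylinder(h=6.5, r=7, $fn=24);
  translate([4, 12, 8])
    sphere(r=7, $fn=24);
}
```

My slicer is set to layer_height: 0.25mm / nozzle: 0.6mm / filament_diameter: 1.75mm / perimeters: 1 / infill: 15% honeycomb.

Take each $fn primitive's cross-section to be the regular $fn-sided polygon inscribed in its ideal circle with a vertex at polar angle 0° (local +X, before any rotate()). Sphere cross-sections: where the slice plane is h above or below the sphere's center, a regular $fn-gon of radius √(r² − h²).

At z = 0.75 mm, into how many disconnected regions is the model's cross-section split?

1

At z = 0.75 mm: the 6.5×8.5 cube contributes its full rectangle; the cone at (1.5, -4) does not reach this height (z outside [1.5, 11]); the cylinder at (13, 5) is absent (z outside [4, 10.5]); the sphere at (4, 12) is absent (|z−center|=7.250 > r=7); Taking the union: only the 6.5×8.5 cube is present, so the union is just that shape — 1 connected region. The result has 1 disconnected region.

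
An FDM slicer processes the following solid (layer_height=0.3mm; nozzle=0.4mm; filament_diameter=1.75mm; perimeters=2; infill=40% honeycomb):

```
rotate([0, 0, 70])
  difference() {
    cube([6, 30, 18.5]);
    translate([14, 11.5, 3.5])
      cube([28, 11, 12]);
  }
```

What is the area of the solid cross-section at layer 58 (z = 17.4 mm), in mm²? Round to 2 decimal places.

180.00 mm²

At z = 17.4 mm: the 6×30 cube contributes its full rectangle (area 180.00 mm²); the cube at (14, 11.5) does not reach this height (z outside [3.5, 15.5]); Taking the first minus the rest: none of the subtracted shapes is present at this height, so the 6×30 cube is unchanged — area = 180.00 mm²; (rotated 70° about Z; rotation is an isometry so areas/perimeters/island counts are preserved). Overall, the cross-section is a single solid region. Net area = 180.00 mm².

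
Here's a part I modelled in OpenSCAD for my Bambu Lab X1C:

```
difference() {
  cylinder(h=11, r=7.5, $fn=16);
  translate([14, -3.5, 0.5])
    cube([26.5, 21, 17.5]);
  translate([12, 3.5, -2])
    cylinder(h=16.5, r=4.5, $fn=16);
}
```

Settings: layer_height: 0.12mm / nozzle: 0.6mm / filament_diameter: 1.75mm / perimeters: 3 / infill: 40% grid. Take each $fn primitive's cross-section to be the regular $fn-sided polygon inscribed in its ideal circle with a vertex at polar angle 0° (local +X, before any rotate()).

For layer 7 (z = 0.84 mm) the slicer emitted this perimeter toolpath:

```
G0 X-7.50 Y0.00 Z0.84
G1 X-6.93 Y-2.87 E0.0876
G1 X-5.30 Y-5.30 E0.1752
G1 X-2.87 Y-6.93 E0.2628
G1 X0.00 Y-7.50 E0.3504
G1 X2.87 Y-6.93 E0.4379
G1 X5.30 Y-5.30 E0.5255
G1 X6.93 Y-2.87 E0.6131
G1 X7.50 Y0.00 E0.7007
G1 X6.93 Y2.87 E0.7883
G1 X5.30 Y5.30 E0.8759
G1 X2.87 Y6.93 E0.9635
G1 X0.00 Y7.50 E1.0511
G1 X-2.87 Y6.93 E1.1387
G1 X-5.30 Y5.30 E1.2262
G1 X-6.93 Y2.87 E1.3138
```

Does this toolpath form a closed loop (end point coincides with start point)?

no

Start point (G0): (-7.50, 0.00). End point (last G1): the path does not return to the start — open.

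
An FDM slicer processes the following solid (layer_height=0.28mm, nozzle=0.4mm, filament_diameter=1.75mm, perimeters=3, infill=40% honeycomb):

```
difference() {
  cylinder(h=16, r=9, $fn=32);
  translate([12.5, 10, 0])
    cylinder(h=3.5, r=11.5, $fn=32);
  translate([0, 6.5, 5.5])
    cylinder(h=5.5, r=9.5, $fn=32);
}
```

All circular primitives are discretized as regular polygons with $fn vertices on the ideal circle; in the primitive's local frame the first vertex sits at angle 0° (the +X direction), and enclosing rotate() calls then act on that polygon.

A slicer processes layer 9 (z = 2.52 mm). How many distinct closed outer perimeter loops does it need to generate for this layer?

At z = 2.52 mm: the cylinder: section is a regular 32-gon, circumradius r=9; the r=11.5 cylinder at (12.5, 10) contributes a regular 32-gon of circumradius 11.5; the cylinder at (0, 6.5) does not reach this height (z outside [5.5, 11]); Taking the first minus the rest: starting from the r=9 cylinder, the r=11.5 cylinder at (12.5, 10) partially overlaps it — only the 38.00 mm² overlap (of its 412.81 mm²) is removed, clipping the outline — 1 connected region. The result has 1 disconnected region.

1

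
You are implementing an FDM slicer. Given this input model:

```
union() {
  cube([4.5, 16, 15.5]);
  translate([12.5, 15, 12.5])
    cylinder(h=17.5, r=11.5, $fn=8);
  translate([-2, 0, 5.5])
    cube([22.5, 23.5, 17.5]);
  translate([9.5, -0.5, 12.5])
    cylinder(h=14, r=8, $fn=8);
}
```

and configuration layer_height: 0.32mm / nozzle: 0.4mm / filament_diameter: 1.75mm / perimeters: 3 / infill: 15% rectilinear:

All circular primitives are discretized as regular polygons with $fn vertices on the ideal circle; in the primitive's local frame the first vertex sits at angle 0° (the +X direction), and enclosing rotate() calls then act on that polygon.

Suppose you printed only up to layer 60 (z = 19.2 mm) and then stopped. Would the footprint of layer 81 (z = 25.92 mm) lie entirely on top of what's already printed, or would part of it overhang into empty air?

Compare the two slices. At z = 19.2: the cube is not intersected at this z (z outside [0, 15.5]); the cylinder at (12.5, 15): section is a regular 8-gon, circumradius r=11.5 (area = (8/2)·11.500²·sin(360°/8) = 374.06 mm²); the cube at (-2, 0) is present — its section is the full 22.5×23.5 rectangle (area 528.75 mm²); the r=8 cylinder at (9.5, -0.5) contributes a regular 8-gon of circumradius 8 (area = (8/2)·8.000²·sin(360°/8) = 181.02 mm²); Combining (union): the regions partially overlap — summed areas 1083.83 mm² minus the doubly-counted overlap 405.41 mm² gives 678.42 mm² — area = 678.42 mm². At z = 25.92: the cube does not reach this height (z outside [0, 15.5]); the r=11.5 cylinder at (12.5, 15) contributes a regular 8-gon of circumradius 11.5 (area = (8/2)·11.500²·sin(360°/8) = 374.06 mm²); the cube at (-2, 0) is not intersected at this z (z outside [5.5, 23]); the r=8 cylinder at (9.5, -0.5) contributes a regular 8-gon of circumradius 8 (area = (8/2)·8.000²·sin(360°/8) = 181.02 mm²); Taking the union: the regions partially overlap — summed areas 555.08 mm² minus the doubly-counted overlap 17.32 mm² gives 537.76 mm² — area = 537.76 mm². Checking containment: the cross-section at z = 25.92 is a subset of the cross-section at z = 19.2.

entirely on top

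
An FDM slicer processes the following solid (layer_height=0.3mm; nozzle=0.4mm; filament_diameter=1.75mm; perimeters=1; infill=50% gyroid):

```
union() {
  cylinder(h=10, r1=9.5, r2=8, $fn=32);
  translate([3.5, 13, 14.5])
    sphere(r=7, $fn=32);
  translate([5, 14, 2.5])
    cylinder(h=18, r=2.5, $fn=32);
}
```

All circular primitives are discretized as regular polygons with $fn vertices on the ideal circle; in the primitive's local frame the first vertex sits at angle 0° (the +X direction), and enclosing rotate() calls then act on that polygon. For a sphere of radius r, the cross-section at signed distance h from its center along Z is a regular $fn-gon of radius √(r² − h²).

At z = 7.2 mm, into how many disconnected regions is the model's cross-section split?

At z = 7.2 mm: the cone contributes a regular 32-gon of circumradius 8.420 (interpolated between r1=9.5 and r2=8 at t=0.720); the sphere at (3.5, 13) is not intersected at this z (|z−center|=7.300 > r=7); the r=2.5 cylinder at (5, 14) contributes a regular 32-gon of circumradius 2.5; Combining (union): the 2 present regions are separate (no shared area or edge), so areas and boundary lengths simply add and each stays a separate island — 2 connected regions. The result has 2 disconnected regions.

2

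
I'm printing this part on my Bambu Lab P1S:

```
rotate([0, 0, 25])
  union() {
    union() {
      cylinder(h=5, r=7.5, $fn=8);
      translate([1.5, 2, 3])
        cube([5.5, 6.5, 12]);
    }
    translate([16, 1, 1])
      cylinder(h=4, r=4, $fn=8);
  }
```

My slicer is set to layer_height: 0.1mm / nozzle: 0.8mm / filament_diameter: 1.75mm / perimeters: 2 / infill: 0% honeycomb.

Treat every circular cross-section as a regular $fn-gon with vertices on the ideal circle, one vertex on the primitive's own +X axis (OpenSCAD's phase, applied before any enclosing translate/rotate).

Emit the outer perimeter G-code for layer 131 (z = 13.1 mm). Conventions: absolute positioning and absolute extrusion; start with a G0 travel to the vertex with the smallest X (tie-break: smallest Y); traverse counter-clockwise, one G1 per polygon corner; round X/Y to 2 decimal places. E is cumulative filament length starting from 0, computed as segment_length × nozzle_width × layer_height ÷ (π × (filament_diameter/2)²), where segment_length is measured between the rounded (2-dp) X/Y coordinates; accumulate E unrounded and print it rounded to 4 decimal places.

G0 X-2.23 Y8.34 Z13.10
G1 X0.51 Y2.45 E0.2161
G1 X5.50 Y4.77 E0.3991
G1 X2.75 Y10.66 E0.6153
G1 X-2.23 Y8.34 E0.7980

At z = 13.1 mm: the cylinder does not reach this height (z outside [0, 5]); the cube at (1.5, 2) (footprint 5.5×6.5) is included at this height; Taking the union: only the 5.5×6.5 cube at (1.5, 2) is present, so the union is just that shape — 1 connected region; the cylinder at (16, 1) does not reach this height (z outside [1, 5]); Taking the union: only that combined region is present, so the union is just that shape — 1 connected region; (rotated 25° about Z; rotation is an isometry so areas/perimeters/island counts are preserved). The outline is a single polygon with 4 vertices. Extrusion per mm of travel: 0.8 × 0.1 / (π × 0.875²) = 0.033260. Accumulating E over each segment gives final E = 0.7980.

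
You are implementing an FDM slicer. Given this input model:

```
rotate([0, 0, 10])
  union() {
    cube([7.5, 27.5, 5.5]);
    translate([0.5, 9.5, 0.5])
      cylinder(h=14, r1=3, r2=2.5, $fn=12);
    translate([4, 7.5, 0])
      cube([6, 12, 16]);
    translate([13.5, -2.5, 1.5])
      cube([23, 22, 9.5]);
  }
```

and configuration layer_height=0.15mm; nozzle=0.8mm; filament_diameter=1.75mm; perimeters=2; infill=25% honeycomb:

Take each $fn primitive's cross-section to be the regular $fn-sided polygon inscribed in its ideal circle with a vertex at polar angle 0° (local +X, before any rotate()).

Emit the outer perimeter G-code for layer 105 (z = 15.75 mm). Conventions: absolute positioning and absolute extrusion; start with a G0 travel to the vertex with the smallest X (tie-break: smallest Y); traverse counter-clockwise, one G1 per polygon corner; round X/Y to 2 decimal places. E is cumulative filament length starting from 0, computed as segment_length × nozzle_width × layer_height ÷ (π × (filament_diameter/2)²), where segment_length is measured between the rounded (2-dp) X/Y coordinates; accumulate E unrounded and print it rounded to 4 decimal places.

G0 X0.55 Y19.90 Z15.75
G1 X2.64 Y8.08 E0.5988
G1 X8.55 Y9.12 E0.8982
G1 X6.46 Y20.94 E1.4971
G1 X0.55 Y19.90 E1.7965

At z = 15.75 mm: the cube does not reach this height (z outside [0, 5.5]); the cone at (0.5, 9.5) does not reach this height (z outside [0.5, 14.5]); the cube at (4, 7.5) is present — its section is the full 6×12 rectangle; the cube at (13.5, -2.5) does not reach this height (z outside [1.5, 11]); Taking the union: only the 6×12 cube at (4, 7.5) is present, so the union is just that shape — 1 connected region; (whole slice rotated 10° about Z — lengths, areas and connectivity unchanged). The outline is a single polygon with 4 vertices. Extrusion per mm of travel: 0.8 × 0.15 / (π × 0.875²) = 0.049890. Accumulating E over each segment gives final E = 1.7965.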